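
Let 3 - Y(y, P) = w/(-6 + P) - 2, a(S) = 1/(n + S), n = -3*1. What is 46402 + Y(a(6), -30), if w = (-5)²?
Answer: 1670677/36 ≈ 46408.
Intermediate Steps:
w = 25
n = -3
a(S) = 1/(-3 + S)
Y(y, P) = 5 - 25/(-6 + P) (Y(y, P) = 3 - (25/(-6 + P) - 2) = 3 - (-2 + 25/(-6 + P)) = 3 + (2 - 25/(-6 + P)) = 5 - 25/(-6 + P))
46402 + Y(a(6), -30) = 46402 + 5*(-11 - 30)/(-6 - 30) = 46402 + 5*(-41)/(-36) = 46402 + 5*(-1/36)*(-41) = 46402 + 205/36 = 1670677/36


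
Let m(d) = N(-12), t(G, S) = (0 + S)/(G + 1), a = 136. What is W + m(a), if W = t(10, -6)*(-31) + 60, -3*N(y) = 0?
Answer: 846/11 ≈ 76.909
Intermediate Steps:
t(G, S) = S/(1 + G)
N(y) = 0 (N(y) = -1/3*0 = 0)
m(d) = 0
W = 846/11 (W = -6/(1 + 10)*(-31) + 60 = -6/11*(-31) + 60 = 186/11 + 60 = 846/11 ≈ 76.909)
W + m(a) = 846/11 + 0 = 846/11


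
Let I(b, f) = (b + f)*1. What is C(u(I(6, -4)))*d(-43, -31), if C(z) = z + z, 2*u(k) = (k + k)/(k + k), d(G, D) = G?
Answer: -43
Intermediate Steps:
I(b, f) = b + f
u(k) = ½ (u(k) = ((k + k)/(k + k))/2 = ((2*k)/((2*k)))/2 = ((2*k)*(1/(2*k)))/2 = (½)*1 = ½)
C(z) = 2*z
C(u(I(6, -4)))*d(-43, -31) = (2*(½))*(-43) = 1*(-43) = -43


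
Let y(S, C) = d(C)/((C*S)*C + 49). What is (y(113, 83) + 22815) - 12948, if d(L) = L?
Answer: 7681518785/778506 ≈ 9867.0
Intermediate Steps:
y(S, C) = C/(49 + S*C²) (y(S, C) = C/((C*S)*C + 49) = C/(S*C² + 49) = C/(49 + S*C²))
(y(113, 83) + 22815) - 12948 = (83/(49 + 113*83²) + 22815) - 12948 = (83/(49 + 113*6889) + 22815) - 12948 = (83/(49 + 778457) + 22815) - 12948 = (83/778506 + 22815) - 12948 = 17761614473/778506 - 12948 = 7681518785/778506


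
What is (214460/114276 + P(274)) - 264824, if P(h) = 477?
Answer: -7552075828/28569 ≈ -2.6435e+5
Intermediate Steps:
(214460/114276 + P(274)) - 264824 = (214460/114276 + 477) - 264824 = (214460*(1/114276) + 477) - 264824 = (53615/28569 + 477) - 264824 = 13681028/28569 - 264824 = -7552075828/28569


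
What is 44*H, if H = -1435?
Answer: -63140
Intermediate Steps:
44*H = 44*(-1435) = -63140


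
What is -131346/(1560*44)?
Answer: -21891/11440 ≈ -1.9135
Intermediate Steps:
-131346/(1560*44) = -131346/68640 = -131346*1/68640 = -21891/11440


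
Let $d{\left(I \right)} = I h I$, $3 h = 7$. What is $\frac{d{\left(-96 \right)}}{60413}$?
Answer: $\frac{21504}{60413} \approx 0.35595$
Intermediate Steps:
$h = \frac{7}{3}$ ($h = \frac{1}{3} \cdot 7 = \frac{7}{3} \approx 2.3333$)
$d{\left(I \right)} = \frac{7 I^{2}}{3}$ ($d{\left(I \right)} = I \frac{7}{3} I = \frac{7 I}{3} I = \frac{7 I^{2}}{3}$)
$\frac{d{\left(-96 \right)}}{60413} = \frac{\frac{7}{3} \left(-96\right)^{2}}{60413} = \frac{7}{3} \cdot 9216 \cdot \frac{1}{60413} = 21504 \cdot \frac{1}{60413} = \frac{21504}{60413}$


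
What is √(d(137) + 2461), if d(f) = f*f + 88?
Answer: √21318 ≈ 146.01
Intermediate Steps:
d(f) = 88 + f² (d(f) = f² + 88 = 88 + f²)
√(d(137) + 2461) = √((88 + 137²) + 2461) = √((88 + 18769) + 2461) = √(18857 + 2461) = √21318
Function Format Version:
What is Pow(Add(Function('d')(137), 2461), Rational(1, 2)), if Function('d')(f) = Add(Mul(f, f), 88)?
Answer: Pow(21318, Rational(1, 2)) ≈ 146.01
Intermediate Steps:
Function('d')(f) = Add(88, Pow(f, 2)) (Function('d')(f) = Add(Pow(f, 2), 88) = Add(88, Pow(f, 2)))
Pow(Add(Function('d')(137), 2461), Rational(1, 2)) = Pow(Add(Add(88, Pow(137, 2)), 2461), Rational(1, 2)) = Pow(Add(Add(88, 18769), 2461), Rational(1, 2)) = Pow(Add(18857, 2461), Rational(1, 2)) = Pow(21318, Rational(1, 2))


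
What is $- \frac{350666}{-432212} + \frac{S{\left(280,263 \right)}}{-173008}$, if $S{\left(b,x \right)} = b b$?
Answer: $\frac{76086939}{212432198} \approx 0.35817$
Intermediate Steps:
$S{\left(b,x \right)} = b^{2}$
$- \frac{350666}{-432212} + \frac{S{\left(280,263 \right)}}{-173008} = - \frac{350666}{-432212} + \frac{280^{2}}{-173008} = \left(-350666\right) \left(- \frac{1}{432212}\right) + 78400 \left(- \frac{1}{173008}\right) = \frac{175333}{216106} - \frac{4900}{10813} = \frac{76086939}{212432198}$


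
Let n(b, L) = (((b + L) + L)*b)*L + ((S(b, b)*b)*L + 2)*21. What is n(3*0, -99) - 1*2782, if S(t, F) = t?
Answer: -2740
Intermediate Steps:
n(b, L) = 42 + 21*L*b² + L*b*(b + 2*L) (n(b, L) = (((b + L) + L)*b)*L + ((b*b)*L + 2)*21 = (((L + b) + L)*b)*L + (b²*L + 2)*21 = ((b + 2*L)*b)*L + (L*b² + 2)*21 = (b*(b + 2*L))*L + (2 + L*b²)*21 = L*b*(b + 2*L) + (42 + 21*L*b²) = 42 + 21*L*b² + L*b*(b + 2*L))
n(3*0, -99) - 1*2782 = (42 + 2*(3*0)*(-99)² + 22*(-99)*(3*0)²) - 1*2782 = (42 + 2*0*9801 + 22*(-99)*0²) - 2782 = (42 + 0 + 22*(-99)*0) - 2782 = (42 + 0 + 0) - 2782 = 42 - 2782 = -2740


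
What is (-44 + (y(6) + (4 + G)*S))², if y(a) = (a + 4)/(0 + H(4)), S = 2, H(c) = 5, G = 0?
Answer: 1156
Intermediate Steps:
y(a) = ⅘ + a/5 (y(a) = (a + 4)/(0 + 5) = (4 + a)/5 = (4 + a)*(⅕) = ⅘ + a/5)
(-44 + (y(6) + (4 + G)*S))² = (-44 + ((⅘ + (⅕)*6) + (4 + 0)*2))² = (-44 + ((⅘ + 6/5) + 4*2))² = (-44 + (2 + 8))² = (-44 + 10)² = (-34)² = 1156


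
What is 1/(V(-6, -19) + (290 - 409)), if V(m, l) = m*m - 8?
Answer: -1/91 ≈ -0.010989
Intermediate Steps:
V(m, l) = -8 + m² (V(m, l) = m² - 8 = -8 + m²)
1/(V(-6, -19) + (290 - 409)) = 1/((-8 + (-6)²) + (290 - 409)) = 1/((-8 + 36) - 119) = 1/(28 - 119) = 1/(-91) = -1/91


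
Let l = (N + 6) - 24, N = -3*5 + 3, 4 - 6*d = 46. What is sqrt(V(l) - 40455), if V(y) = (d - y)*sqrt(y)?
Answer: sqrt(-40455 + 23*I*sqrt(30)) ≈ 0.3132 + 201.13*I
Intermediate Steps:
d = -7 (d = 2/3 - 1/6*46 = 2/3 - 23/3 = -7)
N = -12 (N = -15 + 3 = -12)
l = -30 (l = (-12 + 6) - 24 = -6 - 24 = -30)
V(y) = sqrt(y)*(-7 - y) (V(y) = (-7 - y)*sqrt(y) = sqrt(y)*(-7 - y))
sqrt(V(l) - 40455) = sqrt(sqrt(-30)*(-7 - 1*(-30)) - 40455) = sqrt((I*sqrt(30))*(-7 + 30) - 40455) = sqrt((I*sqrt(30))*23 - 40455) = sqrt(23*I*sqrt(30) - 40455) = sqrt(-40455 + 23*I*sqrt(30))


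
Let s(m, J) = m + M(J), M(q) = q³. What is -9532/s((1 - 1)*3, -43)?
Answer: 9532/79507 ≈ 0.11989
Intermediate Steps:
s(m, J) = m + J³
-9532/s((1 - 1)*3, -43) = -9532/((1 - 1)*3 + (-43)³) = -9532/(0*3 - 79507) = -9532/(0 - 79507) = -9532/(-79507) = -9532*(-1/79507) = 9532/79507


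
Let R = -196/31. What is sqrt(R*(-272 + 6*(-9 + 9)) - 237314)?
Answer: I*sqrt(226406082)/31 ≈ 485.38*I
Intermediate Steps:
R = -196/31 (R = -196*1/31 = -196/31 ≈ -6.3226)
sqrt(R*(-272 + 6*(-9 + 9)) - 237314) = sqrt(-196*(-272 + 6*(-9 + 9))/31 - 237314) = sqrt(-196*(-272 + 6*0)/31 - 237314) = sqrt(-196*(-272 + 0)/31 - 237314) = sqrt(-196/31*(-272) - 237314) = sqrt(53312/31 - 237314) = sqrt(-7303422/31) = I*sqrt(226406082)/31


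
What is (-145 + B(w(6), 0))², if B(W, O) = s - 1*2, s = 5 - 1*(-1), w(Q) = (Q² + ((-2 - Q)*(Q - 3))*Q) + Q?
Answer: 19881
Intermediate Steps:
w(Q) = Q + Q² + Q*(-3 + Q)*(-2 - Q) (w(Q) = (Q² + ((-2 - Q)*(-3 + Q))*Q) + Q = (Q² + ((-3 + Q)*(-2 - Q))*Q) + Q = (Q² + Q*(-3 + Q)*(-2 - Q)) + Q = Q + Q² + Q*(-3 + Q)*(-2 - Q))
s = 6 (s = 5 + 1 = 6)
B(W, O) = 4 (B(W, O) = 6 - 1*2 = 6 - 2 = 4)
(-145 + B(w(6), 0))² = (-145 + 4)² = (-141)² = 19881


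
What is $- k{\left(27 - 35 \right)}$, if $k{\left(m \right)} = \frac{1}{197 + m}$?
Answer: $- \frac{1}{189} \approx -0.005291$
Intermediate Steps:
$- k{\left(27 - 35 \right)} = - \frac{1}{197 + \left(27 - 35\right)} = - \frac{1}{197 - 8} = - \frac{1}{189}$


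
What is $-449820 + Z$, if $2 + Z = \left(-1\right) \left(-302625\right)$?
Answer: $-147197$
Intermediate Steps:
$Z = 302623$ ($Z = -2 - -302625 = -2 + 302625 = 302623$)
$-449820 + Z = -449820 + 302623 = -147197$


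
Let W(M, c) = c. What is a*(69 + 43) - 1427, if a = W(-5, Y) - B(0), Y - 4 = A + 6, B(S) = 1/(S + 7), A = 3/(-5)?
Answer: -1951/5 ≈ -390.20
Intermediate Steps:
A = -3/5 (A = 3*(-1/5) = -3/5 ≈ -0.60000)
B(S) = 1/(7 + S)
Y = 47/5 (Y = 4 + (-3/5 + 6) = 4 + 27/5 = 47/5 ≈ 9.4000)
a = 324/35 (a = 47/5 - 1/(7 + 0) = 47/5 - 1/7 = 324/35 ≈ 9.2571)
a*(69 + 43) - 1427 = 324*(69 + 43)/35 - 1427 = (324/35)*112 - 1427 = 5184/5 - 1427 = -1951/5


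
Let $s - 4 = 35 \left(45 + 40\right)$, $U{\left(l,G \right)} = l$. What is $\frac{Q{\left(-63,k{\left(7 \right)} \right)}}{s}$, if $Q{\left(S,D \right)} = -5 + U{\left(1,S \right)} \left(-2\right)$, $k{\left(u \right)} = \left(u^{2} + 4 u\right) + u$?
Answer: $- \frac{7}{2979} \approx -0.0023498$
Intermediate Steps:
$k{\left(u \right)} = u^{2} + 5 u$
$Q{\left(S,D \right)} = -7$ ($Q{\left(S,D \right)} = -5 + 1 \left(-2\right) = -5 - 2 = -7$)
$s = 2979$ ($s = 4 + 35 \left(45 + 40\right) = 4 + 35 \cdot 85 = 4 + 2975 = 2979$)
$\frac{Q{\left(-63,k{\left(7 \right)} \right)}}{s} = - \frac{7}{2979}$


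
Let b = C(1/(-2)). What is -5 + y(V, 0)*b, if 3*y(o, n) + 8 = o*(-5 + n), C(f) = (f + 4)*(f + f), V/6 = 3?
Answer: 328/3 ≈ 109.33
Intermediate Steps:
V = 18 (V = 6*3 = 18)
C(f) = 2*f*(4 + f) (C(f) = (4 + f)*(2*f) = 2*f*(4 + f))
b = -7/2 (b = 2*(4 + 1/(-2))/(-2) = 2*(-1/2)*(4 - 1/2) = 2*(-1/2)*(7/2) = -7/2 ≈ -3.5000)
y(o, n) = -8/3 + o*(-5 + n)/3 (y(o, n) = -8/3 + (o*(-5 + n))/3 = -8/3 + o*(-5 + n)/3)
-5 + y(V, 0)*b = -5 + (-8/3 - 5/3*18 + (1/3)*0*18)*(-7/2) = -5 + (-8/3 - 30 + 0)*(-7/2) = -5 - 98/3*(-7/2) = -5 + 343/3 = 328/3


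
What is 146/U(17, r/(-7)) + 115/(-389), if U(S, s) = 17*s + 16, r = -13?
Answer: 359263/129537 ≈ 2.7734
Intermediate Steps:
U(S, s) = 16 + 17*s
146/U(17, r/(-7)) + 115/(-389) = 146/(16 + 17*(-13/(-7))) + 115/(-389) = 146/(16 + 17*(-13*(-⅐))) + 115*(-1/389) = 146/(16 + 17*(13/7)) - 115/389 = 146/(16 + 221/7) - 115/389 = 146/(333/7) - 115/389 = 146*(7/333) - 115/389 = 1022/333 - 115/389 = 359263/129537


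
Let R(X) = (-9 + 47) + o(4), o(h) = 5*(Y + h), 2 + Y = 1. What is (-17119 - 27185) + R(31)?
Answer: -44251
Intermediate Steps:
Y = -1 (Y = -2 + 1 = -1)
o(h) = -5 + 5*h (o(h) = 5*(-1 + h) = -5 + 5*h)
R(X) = 53 (R(X) = (-9 + 47) + (-5 + 5*4) = 38 + (-5 + 20) = 38 + 15 = 53)
(-17119 - 27185) + R(31) = (-17119 - 27185) + 53 = -44304 + 53 = -44251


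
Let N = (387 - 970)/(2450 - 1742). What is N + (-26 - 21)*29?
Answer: -965587/708 ≈ -1363.8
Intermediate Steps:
N = -583/708 ≈ -0.82345
N + (-26 - 21)*29 = -583/708 + (-26 - 21)*29 = -583/708 - 47*29 = -583/708 - 1363 = -965587/708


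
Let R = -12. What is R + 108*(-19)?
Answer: -2064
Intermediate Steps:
R + 108*(-19) = -12 + 108*(-19) = -12 - 2052 = -2064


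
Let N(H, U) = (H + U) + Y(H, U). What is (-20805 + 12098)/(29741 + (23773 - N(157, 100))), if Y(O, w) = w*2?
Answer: -8707/53057 ≈ -0.16411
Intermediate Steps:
Y(O, w) = 2*w
N(H, U) = H + 3*U (N(H, U) = (H + U) + 2*U = H + 3*U)
(-20805 + 12098)/(29741 + (23773 - N(157, 100))) = (-20805 + 12098)/(29741 + (23773 - (157 + 3*100))) = -8707/(29741 + (23773 - (157 + 300))) = -8707/(29741 + (23773 - 1*457)) = -8707/(29741 + (23773 - 457)) = -8707/(29741 + 23316) = -8707/53057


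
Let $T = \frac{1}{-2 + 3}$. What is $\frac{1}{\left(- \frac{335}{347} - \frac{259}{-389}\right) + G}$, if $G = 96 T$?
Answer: $\frac{134983}{12917926} \approx 0.010449$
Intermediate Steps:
$T = 1$ ($T = 1^{-1} = 1$)
$G = 96$ ($G = 96 \cdot 1 = 96$)
$\frac{1}{\left(- \frac{335}{347} - \frac{259}{-389}\right) + G} = \frac{1}{\left(- \frac{335}{347} - \frac{259}{-389}\right) + 96} = \frac{1}{\left(\left(-335\right) \frac{1}{347} - - \frac{259}{389}\right) + 96} = \frac{1}{\left(- \frac{335}{347} + \frac{259}{389}\right) + 96} = \frac{1}{- \frac{40442}{134983} + 96} = \frac{1}{\frac{12917926}{134983}} = \frac{134983}{12917926}$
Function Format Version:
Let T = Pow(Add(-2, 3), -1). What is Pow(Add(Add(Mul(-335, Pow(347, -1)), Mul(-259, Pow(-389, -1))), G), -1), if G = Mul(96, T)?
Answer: Rational(134983, 12917926) ≈ 0.010449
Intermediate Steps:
T = 1 (T = Pow(1, -1) = 1)
G = 96 (G = Mul(96, 1) = 96)
Pow(Add(Add(Mul(-335, Pow(347, -1)), Mul(-259, Pow(-389, -1))), G), -1) = Pow(Add(Add(Mul(-335, Pow(347, -1)), Mul(-259, Pow(-389, -1))), 96), -1) = Pow(Add(Add(Mul(-335, Rational(1, 347)), Mul(-259, Rational(-1, 389))), 96), -1) = Pow(Add(Add(Rational(-335, 347), Rational(259, 389)), 96), -1) = Pow(Add(Rational(-40442, 134983), 96), -1) = Pow(Rational(12917926, 134983), -1) = Rational(134983, 12917926)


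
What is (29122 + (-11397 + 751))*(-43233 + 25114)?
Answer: -334766644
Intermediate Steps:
(29122 + (-11397 + 751))*(-43233 + 25114) = (29122 - 10646)*(-18119) = 18476*(-18119) = -334766644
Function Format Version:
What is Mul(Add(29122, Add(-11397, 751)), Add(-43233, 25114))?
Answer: -334766644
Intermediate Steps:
Mul(Add(29122, Add(-11397, 751)), Add(-43233, 25114)) = Mul(Add(29122, -10646), -18119) = Mul(18476, -18119) = -334766644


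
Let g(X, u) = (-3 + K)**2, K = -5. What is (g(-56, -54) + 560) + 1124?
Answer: 1748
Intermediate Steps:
g(X, u) = 64 (g(X, u) = (-3 - 5)**2 = (-8)**2 = 64)
(g(-56, -54) + 560) + 1124 = (64 + 560) + 1124 = 624 + 1124 = 1748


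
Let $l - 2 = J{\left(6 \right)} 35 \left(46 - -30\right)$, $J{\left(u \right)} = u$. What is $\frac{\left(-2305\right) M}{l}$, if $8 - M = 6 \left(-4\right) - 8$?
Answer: $- \frac{46100}{7981} \approx -5.7762$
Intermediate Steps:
$l = 15962$ ($l = 2 + 6 \cdot 35 \left(46 - -30\right) = 2 + 210 \left(46 + 30\right) = 2 + 210 \cdot 76 = 2 + 15960 = 15962$)
$M = 40$ ($M = 8 - \left(6 \left(-4\right) - 8\right) = 8 - \left(-24 - 8\right) = 8 - -32 = 8 + 32 = 40$)
$\frac{\left(-2305\right) M}{l} = \frac{\left(-2305\right) 40}{15962} = \left(-92200\right) \frac{1}{15962} = - \frac{46100}{7981}$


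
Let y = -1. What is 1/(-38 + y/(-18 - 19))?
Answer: -37/1405 ≈ -0.026335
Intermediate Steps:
1/(-38 + y/(-18 - 19)) = 1/(-38 - 1/(-18 - 19)) = 1/(-38 - 1/(-37)) = 1/(-38 - 1/37*(-1)) = 1/(-38 + 1/37) = 1/(-1405/37) = -37/1405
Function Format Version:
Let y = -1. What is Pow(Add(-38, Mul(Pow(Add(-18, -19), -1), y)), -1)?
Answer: Rational(-37, 1405) ≈ -0.026335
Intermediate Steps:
Pow(Add(-38, Mul(Pow(Add(-18, -19), -1), y)), -1) = Pow(Add(-38, Mul(Pow(Add(-18, -19), -1), -1)), -1) = Pow(Add(-38, Mul(Pow(-37, -1), -1)), -1) = Pow(Add(-38, Mul(Rational(-1, 37), -1)), -1) = Pow(Add(-38, Rational(1, 37)), -1) = Pow(Rational(-1405, 37), -1) = Rational(-37, 1405)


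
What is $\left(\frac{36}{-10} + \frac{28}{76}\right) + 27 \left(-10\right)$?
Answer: $- \frac{25957}{95} \approx -273.23$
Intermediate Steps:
$\left(\frac{36}{-10} + \frac{28}{76}\right) + 27 \left(-10\right) = \left(36 \left(- \frac{1}{10}\right) + 28 \cdot \frac{1}{76}\right) - 270 = \left(- \frac{18}{5} + \frac{7}{19}\right) - 270 = - \frac{307}{95} - 270 = - \frac{25957}{95}$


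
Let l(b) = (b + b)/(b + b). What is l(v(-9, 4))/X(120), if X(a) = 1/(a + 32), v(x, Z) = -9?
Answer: 152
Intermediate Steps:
l(b) = 1 (l(b) = (2*b)/((2*b)) = (2*b)*(1/(2*b)) = 1)
X(a) = 1/(32 + a)
l(v(-9, 4))/X(120) = 1/1/(32 + 120) = 1/1/152 = 1/(1/152) = 1*152 = 152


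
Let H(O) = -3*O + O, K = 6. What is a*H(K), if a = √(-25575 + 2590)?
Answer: -12*I*√22985 ≈ -1819.3*I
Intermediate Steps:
H(O) = -2*O
a = I*√22985 (a = √(-22985) = I*√22985 ≈ 151.61*I)
a*H(K) = (I*√22985)*(-2*6) = (I*√22985)*(-12) = -12*I*√22985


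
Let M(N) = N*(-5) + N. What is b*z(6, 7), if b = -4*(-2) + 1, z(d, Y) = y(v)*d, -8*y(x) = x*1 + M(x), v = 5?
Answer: 405/4 ≈ 101.25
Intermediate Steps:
M(N) = -4*N (M(N) = -5*N + N = -4*N)
y(x) = 3*x/8 (y(x) = -(x*1 - 4*x)/8 = -(x - 4*x)/8 = -(-3)*x/8 = 3*x/8)
z(d, Y) = 15*d/8 (z(d, Y) = ((3/8)*5)*d = 15*d/8)
b = 9 (b = 8 + 1 = 9)
b*z(6, 7) = 9*((15/8)*6) = 9*(45/4) = 405/4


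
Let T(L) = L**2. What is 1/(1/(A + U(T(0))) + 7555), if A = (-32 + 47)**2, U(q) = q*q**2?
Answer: 225/1699876 ≈ 0.00013236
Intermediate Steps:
U(q) = q**3
A = 225 (A = 15**2 = 225)
1/(1/(A + U(T(0))) + 7555) = 1/(1/(225 + (0**2)**3) + 7555) = 1/(1/(225 + 0**3) + 7555) = 1/(1/(225 + 0) + 7555) = 1/(1/225 + 7555) = 1/(1699876/225) = 225/1699876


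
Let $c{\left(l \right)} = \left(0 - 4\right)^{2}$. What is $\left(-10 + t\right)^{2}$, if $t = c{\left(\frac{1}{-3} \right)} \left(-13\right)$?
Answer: $47524$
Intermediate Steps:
$c{\left(l \right)} = 16$ ($c{\left(l \right)} = \left(-4\right)^{2} = 16$)
$t = -208$ ($t = 16 \left(-13\right) = -208$)
$\left(-10 + t\right)^{2} = \left(-10 - 208\right)^{2} = \left(-218\right)^{2} = 47524$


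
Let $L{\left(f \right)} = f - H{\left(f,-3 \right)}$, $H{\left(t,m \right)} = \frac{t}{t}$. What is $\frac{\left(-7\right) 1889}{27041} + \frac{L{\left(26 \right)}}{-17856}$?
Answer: $- \frac{33826559}{68977728} \approx -0.4904$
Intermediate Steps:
$H{\left(t,m \right)} = 1$
$L{\left(f \right)} = -1 + f$ ($L{\left(f \right)} = f - 1 = -1 + f$)
$\frac{\left(-7\right) 1889}{27041} + \frac{L{\left(26 \right)}}{-17856} = \frac{\left(-7\right) 1889}{27041} + \frac{-1 + 26}{-17856} = \left(-13223\right) \frac{1}{27041} + 25 \left(- \frac{1}{17856}\right) = - \frac{1889}{3863} - \frac{25}{17856} = - \frac{33826559}{68977728}$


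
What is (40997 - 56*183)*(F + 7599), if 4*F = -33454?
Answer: -47015221/2 ≈ -2.3508e+7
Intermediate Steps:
F = -16727/2 (F = (¼)*(-33454) = -16727/2 ≈ -8363.5)
(40997 - 56*183)*(F + 7599) = (40997 - 56*183)*(-16727/2 + 7599) = (40997 - 7*1464)*(-1529/2) = (40997 - 10248)*(-1529/2) = 30749*(-1529/2) = -47015221/2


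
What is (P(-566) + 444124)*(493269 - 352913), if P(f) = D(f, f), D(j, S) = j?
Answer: 62256026648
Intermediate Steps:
P(f) = f
(P(-566) + 444124)*(493269 - 352913) = (-566 + 444124)*(493269 - 352913) = 443558*140356 = 62256026648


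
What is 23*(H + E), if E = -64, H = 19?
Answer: -1035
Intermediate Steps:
23*(H + E) = 23*(19 - 64) = 23*(-45) = -1035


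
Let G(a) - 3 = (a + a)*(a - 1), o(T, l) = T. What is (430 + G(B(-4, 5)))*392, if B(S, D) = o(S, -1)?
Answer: 185416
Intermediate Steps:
B(S, D) = S
G(a) = 3 + 2*a*(-1 + a) (G(a) = 3 + (a + a)*(a - 1) = 3 + (2*a)*(-1 + a) = 3 + 2*a*(-1 + a))
(430 + G(B(-4, 5)))*392 = (430 + (3 - 2*(-4) + 2*(-4)**2))*392 = (430 + (3 + 8 + 2*16))*392 = (430 + (3 + 8 + 32))*392 = (430 + 43)*392 = 473*392 = 185416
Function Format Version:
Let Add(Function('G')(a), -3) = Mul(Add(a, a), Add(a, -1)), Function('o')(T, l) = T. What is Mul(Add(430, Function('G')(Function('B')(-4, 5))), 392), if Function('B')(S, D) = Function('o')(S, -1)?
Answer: 185416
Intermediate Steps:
Function('B')(S, D) = S
Function('G')(a) = Add(3, Mul(2, a, Add(-1, a))) (Function('G')(a) = Add(3, Mul(Add(a, a), Add(a, -1))) = Add(3, Mul(Mul(2, a), Add(-1, a))) = Add(3, Mul(2, a, Add(-1, a))))
Mul(Add(430, Function('G')(Function('B')(-4, 5))), 392) = Mul(Add(430, Add(3, Mul(-2, -4), Mul(2, Pow(-4, 2)))), 392) = Mul(Add(430, Add(3, 8, Mul(2, 16))), 392) = Mul(Add(430, Add(3, 8, 32)), 392) = Mul(Add(430, 43), 392) = Mul(473, 392) = 185416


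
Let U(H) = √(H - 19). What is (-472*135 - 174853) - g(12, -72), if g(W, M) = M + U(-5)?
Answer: -238501 - 2*I*√6 ≈ -2.385e+5 - 4.899*I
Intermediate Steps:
U(H) = √(-19 + H)
g(W, M) = M + 2*I*√6 (g(W, M) = M + √(-19 - 5) = M + √(-24) = M + 2*I*√6)
(-472*135 - 174853) - g(12, -72) = (-472*135 - 174853) - (-72 + 2*I*√6) = (-63720 - 174853) + (72 - 2*I*√6) = -238573 + (72 - 2*I*√6) = -238501 - 2*I*√6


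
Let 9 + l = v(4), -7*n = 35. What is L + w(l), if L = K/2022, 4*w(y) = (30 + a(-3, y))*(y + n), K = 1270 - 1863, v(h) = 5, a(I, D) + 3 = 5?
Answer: -146177/2022 ≈ -72.293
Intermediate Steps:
n = -5 (n = -⅐*35 = -5)
a(I, D) = 2 (a(I, D) = -3 + 5 = 2)
l = -4 (l = -9 + 5 = -4)
K = -593
w(y) = -40 + 8*y (w(y) = ((30 + 2)*(y - 5))/4 = (32*(-5 + y))/4 = (-160 + 32*y)/4 = -40 + 8*y)
L = -593/2022 ≈ -0.29327
L + w(l) = -593/2022 + (-40 + 8*(-4)) = -593/2022 + (-40 - 32) = -593/2022 - 72 = -146177/2022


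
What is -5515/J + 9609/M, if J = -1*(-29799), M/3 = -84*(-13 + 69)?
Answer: -5780417/6674976 ≈ -0.86598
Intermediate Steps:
M = -14112 (M = 3*(-84*(-13 + 69)) = 3*(-84*56) = 3*(-4704) = -14112)
J = 29799
-5515/J + 9609/M = -5515/29799 + 9609/(-14112) = -5515*1/29799 + 9609*(-1/14112) = -5515/29799 - 3203/4704 = -5780417/6674976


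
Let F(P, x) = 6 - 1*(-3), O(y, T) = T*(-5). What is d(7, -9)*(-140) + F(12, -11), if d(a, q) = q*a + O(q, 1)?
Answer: 9529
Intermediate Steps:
O(y, T) = -5*T
d(a, q) = -5 + a*q (d(a, q) = q*a - 5*1 = a*q - 5 = -5 + a*q)
F(P, x) = 9 (F(P, x) = 6 + 3 = 9)
d(7, -9)*(-140) + F(12, -11) = (-5 + 7*(-9))*(-140) + 9 = (-5 - 63)*(-140) + 9 = -68*(-140) + 9 = 9520 + 9 = 9529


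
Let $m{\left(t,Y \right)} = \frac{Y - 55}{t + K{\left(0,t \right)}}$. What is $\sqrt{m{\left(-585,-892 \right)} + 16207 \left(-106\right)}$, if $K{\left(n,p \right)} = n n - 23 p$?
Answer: $\frac{i \sqrt{31617177716410}}{4290} \approx 1310.7 i$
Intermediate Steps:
$K{\left(n,p \right)} = n^{2} - 23 p$
$m{\left(t,Y \right)} = - \frac{-55 + Y}{22 t}$ ($m{\left(t,Y \right)} = \frac{Y - 55}{t - \left(0 + 23 t\right)} = \frac{-55 + Y}{t + \left(0 - 23 t\right)} = \frac{-55 + Y}{t - 23 t} = \frac{-55 + Y}{\left(-22\right) t} = \left(-55 + Y\right) \left(- \frac{1}{22 t}\right) = - \frac{-55 + Y}{22 t}$)
$\sqrt{m{\left(-585,-892 \right)} + 16207 \left(-106\right)} = \sqrt{\frac{55 - -892}{22 \left(-585\right)} + 16207 \left(-106\right)} = \sqrt{\frac{1}{22} \left(- \frac{1}{585}\right) \left(55 + 892\right) - 1717942} = \sqrt{\frac{1}{22} \left(- \frac{1}{585}\right) 947 - 1717942} = \sqrt{- \frac{947}{12870} - 1717942} = \sqrt{- \frac{22109914487}{12870}} = \frac{i \sqrt{31617177716410}}{4290}$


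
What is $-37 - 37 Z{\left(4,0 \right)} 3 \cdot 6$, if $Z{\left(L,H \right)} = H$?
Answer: $-37$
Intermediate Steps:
$-37 - 37 Z{\left(4,0 \right)} 3 \cdot 6 = -37 - 37 \cdot 0 \cdot 3 \cdot 6 = -37 - 37 \cdot 0 \cdot 6 = -37 - 0 = -37 + 0 = -37$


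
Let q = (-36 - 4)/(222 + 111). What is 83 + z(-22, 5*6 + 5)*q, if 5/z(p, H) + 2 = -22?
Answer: 82942/999 ≈ 83.025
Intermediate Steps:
q = -40/333 ≈ -0.12012
z(p, H) = -5/24 (z(p, H) = 5/(-2 - 22) = 5/(-24) = 5*(-1/24) = -5/24)
83 + z(-22, 5*6 + 5)*q = 83 - 5/24*(-40/333) = 83 + 25/999 = 82942/999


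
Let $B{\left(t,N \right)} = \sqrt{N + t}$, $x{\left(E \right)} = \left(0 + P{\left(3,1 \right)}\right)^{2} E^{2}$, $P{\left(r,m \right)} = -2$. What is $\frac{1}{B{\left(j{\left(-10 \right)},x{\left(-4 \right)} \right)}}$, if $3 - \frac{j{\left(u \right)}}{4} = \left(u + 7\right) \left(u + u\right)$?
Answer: $- \frac{i \sqrt{41}}{82} \approx - 0.078087 i$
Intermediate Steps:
$j{\left(u \right)} = 12 - 8 u \left(7 + u\right)$ ($j{\left(u \right)} = 12 - 4 \left(u + 7\right) \left(u + u\right) = 12 - 4 \left(7 + u\right) 2 u = 12 - 4 \cdot 2 u \left(7 + u\right) = 12 - 8 u \left(7 + u\right)$)
$x{\left(E \right)} = 4 E^{2}$ ($x{\left(E \right)} = \left(0 - 2\right)^{2} E^{2} = \left(-2\right)^{2} E^{2} = 4 E^{2}$)
$\frac{1}{B{\left(j{\left(-10 \right)},x{\left(-4 \right)} \right)}} = \frac{1}{\sqrt{4 \left(-4\right)^{2} - \left(-572 + 800\right)}} = \frac{1}{\sqrt{4 \cdot 16 + \left(12 + 560 - 800\right)}} = \frac{1}{\sqrt{64 + \left(12 + 560 - 800\right)}} = \frac{1}{\sqrt{64 - 228}} = \frac{1}{\sqrt{-164}} = \frac{1}{2 i \sqrt{41}} = - \frac{i \sqrt{41}}{82}$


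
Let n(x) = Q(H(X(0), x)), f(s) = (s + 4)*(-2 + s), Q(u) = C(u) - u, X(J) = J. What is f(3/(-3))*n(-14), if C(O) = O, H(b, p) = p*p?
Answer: 0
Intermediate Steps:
H(b, p) = p²
Q(u) = 0 (Q(u) = u - u = 0)
f(s) = (-2 + s)*(4 + s) (f(s) = (4 + s)*(-2 + s) = (-2 + s)*(4 + s))
n(x) = 0
f(3/(-3))*n(-14) = (-8 + (3/(-3))² + 2*(3/(-3)))*0 = (-8 + (3*(-⅓))² + 2*(3*(-⅓)))*0 = (-8 + (-1)² + 2*(-1))*0 = (-8 + 1 - 2)*0 = -9*0 = 0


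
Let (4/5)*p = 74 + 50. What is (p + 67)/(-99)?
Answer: -74/33 ≈ -2.2424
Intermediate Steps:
p = 155 (p = 5*(74 + 50)/4 = (5/4)*124 = 155)
(p + 67)/(-99) = (155 + 67)/(-99) = -1/99*222 = -74/33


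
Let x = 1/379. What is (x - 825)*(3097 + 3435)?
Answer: -2042386568/379 ≈ -5.3889e+6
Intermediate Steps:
x = 1/379 ≈ 0.0026385
(x - 825)*(3097 + 3435) = (1/379 - 825)*(3097 + 3435) = -312674/379*6532 = -2042386568/379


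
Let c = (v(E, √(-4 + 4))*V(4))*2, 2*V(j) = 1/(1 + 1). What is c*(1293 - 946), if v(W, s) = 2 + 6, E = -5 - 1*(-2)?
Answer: 1388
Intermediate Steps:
V(j) = ¼ (V(j) = 1/(2*(1 + 1)) = (½)/2 = (½)*(½) = ¼)
E = -3 (E = -5 + 2 = -3)
v(W, s) = 8
c = 4 (c = (8*(¼))*2 = 2*2 = 4)
c*(1293 - 946) = 4*(1293 - 946) = 4*347 = 1388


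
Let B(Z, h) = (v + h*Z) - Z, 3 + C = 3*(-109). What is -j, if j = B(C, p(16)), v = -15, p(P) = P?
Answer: 4965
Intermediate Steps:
C = -330 (C = -3 + 3*(-109) = -3 - 327 = -330)
B(Z, h) = -15 - Z + Z*h (B(Z, h) = (-15 + h*Z) - Z = (-15 + Z*h) - Z = -15 - Z + Z*h)
j = -4965 (j = -15 - 1*(-330) - 330*16 = -15 + 330 - 5280 = -4965)
-j = -1*(-4965) = 4965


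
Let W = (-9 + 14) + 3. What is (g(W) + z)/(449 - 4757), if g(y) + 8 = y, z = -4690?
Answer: 2345/2154 ≈ 1.0887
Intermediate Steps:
W = 8 (W = 5 + 3 = 8)
g(y) = -8 + y
(g(W) + z)/(449 - 4757) = ((-8 + 8) - 4690)/(449 - 4757) = (0 - 4690)/(-4308) = -4690*(-1/4308) = 2345/2154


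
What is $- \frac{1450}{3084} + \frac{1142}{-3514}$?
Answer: $- \frac{2154307}{2709294} \approx -0.79515$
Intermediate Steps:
$- \frac{1450}{3084} + \frac{1142}{-3514} = \left(-1450\right) \frac{1}{3084} + 1142 \left(- \frac{1}{3514}\right) = - \frac{725}{1542} - \frac{571}{1757} = - \frac{2154307}{2709294}$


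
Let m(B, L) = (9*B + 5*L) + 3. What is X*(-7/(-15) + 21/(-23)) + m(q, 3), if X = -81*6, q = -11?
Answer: 15633/115 ≈ 135.94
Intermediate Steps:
m(B, L) = 3 + 5*L + 9*B (m(B, L) = (5*L + 9*B) + 3 = 3 + 5*L + 9*B)
X = -486
X*(-7/(-15) + 21/(-23)) + m(q, 3) = -486*(-7/(-15) + 21/(-23)) + (3 + 5*3 + 9*(-11)) = -486*(-7*(-1/15) + 21*(-1/23)) + (3 + 15 - 99) = -486*(7/15 - 21/23) - 81 = -486*(-154/345) - 81 = 24948/115 - 81 = 15633/115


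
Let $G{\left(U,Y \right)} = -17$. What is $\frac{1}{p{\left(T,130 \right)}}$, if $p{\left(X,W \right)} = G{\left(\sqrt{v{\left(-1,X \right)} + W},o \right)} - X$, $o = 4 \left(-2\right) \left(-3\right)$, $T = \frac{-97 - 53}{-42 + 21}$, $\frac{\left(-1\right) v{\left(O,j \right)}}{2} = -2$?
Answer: $- \frac{7}{169} \approx -0.04142$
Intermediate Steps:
$v{\left(O,j \right)} = 4$ ($v{\left(O,j \right)} = \left(-2\right) \left(-2\right) = 4$)
$T = \frac{50}{7}$ ($T = - \frac{150}{-21} = \left(-150\right) \left(- \frac{1}{21}\right) = \frac{50}{7} \approx 7.1429$)
$o = 24$ ($o = \left(-8\right) \left(-3\right) = 24$)
$p{\left(X,W \right)} = -17 - X$
$\frac{1}{p{\left(T,130 \right)}} = \frac{1}{-17 - \frac{50}{7}} = \frac{1}{- \frac{169}{7}} = - \frac{7}{169}$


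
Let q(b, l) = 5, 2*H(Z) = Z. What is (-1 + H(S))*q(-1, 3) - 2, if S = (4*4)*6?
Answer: 233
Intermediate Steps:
S = 96 (S = 16*6 = 96)
H(Z) = Z/2
(-1 + H(S))*q(-1, 3) - 2 = (-1 + (½)*96)*5 - 2 = (-1 + 48)*5 - 2 = 47*5 - 2 = 235 - 2 = 233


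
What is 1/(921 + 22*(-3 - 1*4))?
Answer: 1/767 ≈ 0.0013038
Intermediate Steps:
1/(921 + 22*(-3 - 1*4)) = 1/(921 + 22*(-3 - 4)) = 1/(921 + 22*(-7)) = 1/(921 - 154) = 1/767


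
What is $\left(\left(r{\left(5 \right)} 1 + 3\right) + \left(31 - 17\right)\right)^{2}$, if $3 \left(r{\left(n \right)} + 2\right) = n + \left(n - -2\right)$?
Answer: $361$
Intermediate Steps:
$r{\left(n \right)} = - \frac{4}{3} + \frac{2 n}{3}$ ($r{\left(n \right)} = -2 + \frac{n + \left(n - -2\right)}{3} = -2 + \frac{n + \left(n + 2\right)}{3} = -2 + \frac{n + \left(2 + n\right)}{3} = -2 + \frac{2 + 2 n}{3} = -2 + \left(\frac{2}{3} + \frac{2 n}{3}\right) = - \frac{4}{3} + \frac{2 n}{3}$)
$\left(\left(r{\left(5 \right)} 1 + 3\right) + \left(31 - 17\right)\right)^{2} = \left(\left(\left(- \frac{4}{3} + \frac{2}{3} \cdot 5\right) 1 + 3\right) + \left(31 - 17\right)\right)^{2} = \left(\left(\left(- \frac{4}{3} + \frac{10}{3}\right) 1 + 3\right) + \left(31 - 17\right)\right)^{2} = \left(\left(2 \cdot 1 + 3\right) + 14\right)^{2} = \left(\left(2 + 3\right) + 14\right)^{2} = \left(5 + 14\right)^{2} = 19^{2} = 361$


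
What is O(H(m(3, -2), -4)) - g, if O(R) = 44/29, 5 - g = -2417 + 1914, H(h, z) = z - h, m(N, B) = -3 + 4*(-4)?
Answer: -14688/29 ≈ -506.48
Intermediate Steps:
m(N, B) = -19 (m(N, B) = -3 - 16 = -19)
g = 508 (g = 5 - (-2417 + 1914) = 5 - 1*(-503) = 5 + 503 = 508)
O(R) = 44/29 (O(R) = 44*(1/29) = 44/29)
O(H(m(3, -2), -4)) - g = 44/29 - 1*508 = 44/29 - 508 = -14688/29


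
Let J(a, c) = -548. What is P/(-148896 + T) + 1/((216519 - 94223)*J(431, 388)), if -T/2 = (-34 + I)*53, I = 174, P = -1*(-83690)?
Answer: -701094248907/1371661663136 ≈ -0.51113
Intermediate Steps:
P = 83690
T = -14840 (T = -2*(-34 + 174)*53 = -280*53 = -2*7420 = -14840)
P/(-148896 + T) + 1/((216519 - 94223)*J(431, 388)) = 83690/(-148896 - 14840) + 1/((216519 - 94223)*(-548)) = 83690/(-163736) - 1/548/122296 = 83690*(-1/163736) + (1/122296)*(-1/548) = -41845/81868 - 1/67018208 = -701094248907/1371661663136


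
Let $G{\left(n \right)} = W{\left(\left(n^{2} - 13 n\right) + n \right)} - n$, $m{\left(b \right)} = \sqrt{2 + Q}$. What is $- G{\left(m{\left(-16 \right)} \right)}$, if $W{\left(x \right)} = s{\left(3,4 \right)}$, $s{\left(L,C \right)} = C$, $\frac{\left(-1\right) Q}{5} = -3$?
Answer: $-4 + \sqrt{17} \approx 0.12311$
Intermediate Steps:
$Q = 15$ ($Q = \left(-5\right) \left(-3\right) = 15$)
$W{\left(x \right)} = 4$
$m{\left(b \right)} = \sqrt{17}$ ($m{\left(b \right)} = \sqrt{2 + 15} = \sqrt{17}$)
$G{\left(n \right)} = 4 - n$
$- G{\left(m{\left(-16 \right)} \right)} = - (4 - \sqrt{17}) = -4 + \sqrt{17}$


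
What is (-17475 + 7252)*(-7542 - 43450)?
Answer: 521291216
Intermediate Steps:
(-17475 + 7252)*(-7542 - 43450) = -10223*(-50992) = 521291216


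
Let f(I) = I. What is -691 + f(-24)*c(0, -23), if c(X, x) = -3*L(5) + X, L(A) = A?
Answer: -331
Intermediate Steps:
c(X, x) = -15 + X (c(X, x) = -3*5 + X = -15 + X)
-691 + f(-24)*c(0, -23) = -691 - 24*(-15 + 0) = -691 - 24*(-15) = -691 + 360 = -331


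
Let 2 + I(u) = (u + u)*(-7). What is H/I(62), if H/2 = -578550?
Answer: 1330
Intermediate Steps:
H = -1157100 (H = 2*(-578550) = -1157100)
I(u) = -2 - 14*u (I(u) = -2 + (u + u)*(-7) = -2 + (2*u)*(-7) = -2 - 14*u)
H/I(62) = -1157100/(-2 - 14*62) = -1157100/(-2 - 868) = -1157100/(-870) = -1157100*(-1/870) = 1330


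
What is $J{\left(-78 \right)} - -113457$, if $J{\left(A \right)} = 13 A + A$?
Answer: $112365$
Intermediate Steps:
$J{\left(A \right)} = 14 A$
$J{\left(-78 \right)} - -113457 = 14 \left(-78\right) - -113457 = -1092 + 113457 = 112365$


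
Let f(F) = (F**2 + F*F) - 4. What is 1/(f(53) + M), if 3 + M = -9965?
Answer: -1/4354 ≈ -0.00022967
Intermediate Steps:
M = -9968 (M = -3 - 9965 = -9968)
f(F) = -4 + 2*F**2 (f(F) = (F**2 + F**2) - 4 = 2*F**2 - 4 = -4 + 2*F**2)
1/(f(53) + M) = 1/((-4 + 2*53**2) - 9968) = 1/((-4 + 2*2809) - 9968) = 1/((-4 + 5618) - 9968) = 1/(5614 - 9968) = 1/(-4354) = -1/4354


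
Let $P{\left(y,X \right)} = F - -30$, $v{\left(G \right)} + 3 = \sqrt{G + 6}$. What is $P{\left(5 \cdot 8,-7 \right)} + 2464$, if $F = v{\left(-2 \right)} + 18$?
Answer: $2511$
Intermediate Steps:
$v{\left(G \right)} = -3 + \sqrt{6 + G}$ ($v{\left(G \right)} = -3 + \sqrt{G + 6} = -3 + \sqrt{6 + G}$)
$F = 17$ ($F = \left(-3 + \sqrt{6 - 2}\right) + 18 = \left(-3 + \sqrt{4}\right) + 18 = \left(-3 + 2\right) + 18 = -1 + 18 = 17$)
$P{\left(y,X \right)} = 47$ ($P{\left(y,X \right)} = 17 - -30 = 17 + 30 = 47$)
$P{\left(5 \cdot 8,-7 \right)} + 2464 = 47 + 2464 = 2511$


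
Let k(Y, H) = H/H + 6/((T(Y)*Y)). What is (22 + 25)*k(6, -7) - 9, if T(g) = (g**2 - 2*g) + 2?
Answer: 1035/26 ≈ 39.808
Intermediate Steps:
T(g) = 2 + g**2 - 2*g
k(Y, H) = 1 + 6/(Y*(2 + Y**2 - 2*Y)) (k(Y, H) = H/H + 6/(((2 + Y**2 - 2*Y)*Y)) = 1 + 6/((Y*(2 + Y**2 - 2*Y))) = 1 + 6*(1/(Y*(2 + Y**2 - 2*Y))) = 1 + 6/(Y*(2 + Y**2 - 2*Y)))
(22 + 25)*k(6, -7) - 9 = (22 + 25)*(1 + 6/(6*(2 + 6**2 - 2*6))) - 9 = 47*(1 + 6*(1/6)/(2 + 36 - 12)) - 9 = 47*(1 + 6*(1/6)/26) - 9 = 47*(1 + 6*(1/6)*(1/26)) - 9 = 47*(1 + 1/26) - 9 = 47*(27/26) - 9 = 1269/26 - 9 = 1035/26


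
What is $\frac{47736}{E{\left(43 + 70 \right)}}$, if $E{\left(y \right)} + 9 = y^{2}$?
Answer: $\frac{5967}{1595} \approx 3.7411$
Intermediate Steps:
$E{\left(y \right)} = -9 + y^{2}$
$\frac{47736}{E{\left(43 + 70 \right)}} = \frac{47736}{-9 + \left(43 + 70\right)^{2}} = \frac{47736}{-9 + 113^{2}} = \frac{47736}{-9 + 12769} = \frac{47736}{12760} = 47736 \cdot \frac{1}{12760} = \frac{5967}{1595}$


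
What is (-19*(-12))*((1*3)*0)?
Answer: 0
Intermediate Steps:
(-19*(-12))*((1*3)*0) = 228*(3*0) = 228*0 = 0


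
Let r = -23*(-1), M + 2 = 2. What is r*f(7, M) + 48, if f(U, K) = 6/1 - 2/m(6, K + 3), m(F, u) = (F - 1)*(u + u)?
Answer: 2767/15 ≈ 184.47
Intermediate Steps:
m(F, u) = 2*u*(-1 + F) (m(F, u) = (-1 + F)*(2*u) = 2*u*(-1 + F))
M = 0 (M = -2 + 2 = 0)
r = 23
f(U, K) = 6 - 2/(30 + 10*K) (f(U, K) = 6/1 - 2*1/(2*(-1 + 6)*(K + 3)) = 6*1 - 2*1/(10*(3 + K)) = 6 - 2/(30 + 10*K))
r*f(7, M) + 48 = 23*((89 + 30*0)/(5*(3 + 0))) + 48 = 23*((⅕)*(89 + 0)/3) + 48 = 23*((⅕)*(⅓)*89) + 48 = 23*(89/15) + 48 = 2047/15 + 48 = 2767/15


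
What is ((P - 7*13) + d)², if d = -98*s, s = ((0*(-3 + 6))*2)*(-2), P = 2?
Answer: 7921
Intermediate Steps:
s = 0 (s = ((0*3)*2)*(-2) = (0*2)*(-2) = 0*(-2) = 0)
d = 0 (d = -98*0 = 0)
((P - 7*13) + d)² = ((2 - 7*13) + 0)² = ((2 - 91) + 0)² = (-89 + 0)² = (-89)² = 7921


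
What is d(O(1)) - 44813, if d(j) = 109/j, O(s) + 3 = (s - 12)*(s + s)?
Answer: -1120434/25 ≈ -44817.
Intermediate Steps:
O(s) = -3 + 2*s*(-12 + s) (O(s) = -3 + (s - 12)*(s + s) = -3 + (-12 + s)*(2*s) = -3 + 2*s*(-12 + s))
d(O(1)) - 44813 = 109/(-3 - 24*1 + 2*1**2) - 44813 = 109/(-3 - 24 + 2*1) - 44813 = 109/(-3 - 24 + 2) - 44813 = 109/(-25) - 44813 = 109*(-1/25) - 44813 = -109/25 - 44813 = -1120434/25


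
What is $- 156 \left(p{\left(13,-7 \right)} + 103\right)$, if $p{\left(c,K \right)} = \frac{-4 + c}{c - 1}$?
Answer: $-16185$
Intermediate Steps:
$p{\left(c,K \right)} = \frac{-4 + c}{-1 + c}$
$- 156 \left(p{\left(13,-7 \right)} + 103\right) = - 156 \left(\frac{-4 + 13}{-1 + 13} + 103\right) = - 156 \left(\frac{1}{12} \cdot 9 + 103\right) = - 156 \left(\frac{3}{4} + 103\right) = \left(-156\right) \frac{415}{4} = -16185$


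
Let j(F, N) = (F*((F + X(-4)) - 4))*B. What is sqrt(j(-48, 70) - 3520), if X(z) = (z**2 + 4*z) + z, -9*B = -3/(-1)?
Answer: 8*I*sqrt(69) ≈ 66.453*I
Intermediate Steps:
B = -1/3 (B = -(-1)/(3*(-1)) = -(-1)*(-1)/3 = -1/9*3 = -1/3 ≈ -0.33333)
X(z) = z**2 + 5*z
j(F, N) = -F*(-8 + F)/3 (j(F, N) = (F*((F - 4*(5 - 4)) - 4))*(-1/3) = (F*((F - 4*1) - 4))*(-1/3) = (F*((F - 4) - 4))*(-1/3) = (F*((-4 + F) - 4))*(-1/3) = (F*(-8 + F))*(-1/3) = -F*(-8 + F)/3)
sqrt(j(-48, 70) - 3520) = sqrt((1/3)*(-48)*(8 - 1*(-48)) - 3520) = sqrt((1/3)*(-48)*(8 + 48) - 3520) = sqrt((1/3)*(-48)*56 - 3520) = sqrt(-896 - 3520) = sqrt(-4416) = 8*I*sqrt(69)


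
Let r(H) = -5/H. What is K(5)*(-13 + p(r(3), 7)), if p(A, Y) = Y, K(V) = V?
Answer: -30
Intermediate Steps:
K(5)*(-13 + p(r(3), 7)) = 5*(-13 + 7) = 5*(-6) = -30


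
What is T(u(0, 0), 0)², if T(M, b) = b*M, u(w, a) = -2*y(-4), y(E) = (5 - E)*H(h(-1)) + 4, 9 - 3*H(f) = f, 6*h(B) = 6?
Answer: 0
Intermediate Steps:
h(B) = 1 (h(B) = (⅙)*6 = 1)
H(f) = 3 - f/3
y(E) = 52/3 - 8*E/3 (y(E) = (5 - E)*(3 - ⅓*1) + 4 = (5 - E)*(3 - ⅓) + 4 = (5 - E)*(8/3) + 4 = (40/3 - 8*E/3) + 4 = 52/3 - 8*E/3)
u(w, a) = -56 (u(w, a) = -2*(52/3 - 8/3*(-4)) = -2*(52/3 + 32/3) = -2*28 = -56)
T(M, b) = M*b
T(u(0, 0), 0)² = (-56*0)² = 0² = 0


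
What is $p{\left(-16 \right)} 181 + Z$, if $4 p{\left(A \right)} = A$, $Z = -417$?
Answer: $-1141$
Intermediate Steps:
$p{\left(A \right)} = \frac{A}{4}$
$p{\left(-16 \right)} 181 + Z = \frac{1}{4} \left(-16\right) 181 - 417 = \left(-4\right) 181 - 417 = -724 - 417 = -1141$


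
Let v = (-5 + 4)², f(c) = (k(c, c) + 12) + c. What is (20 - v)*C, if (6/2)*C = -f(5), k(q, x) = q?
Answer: -418/3 ≈ -139.33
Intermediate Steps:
f(c) = 12 + 2*c (f(c) = (c + 12) + c = (12 + c) + c = 12 + 2*c)
v = 1 (v = (-1)² = 1)
C = -22/3 (C = (-(12 + 2*5))/3 = (-(12 + 10))/3 = (-1*22)/3 = (⅓)*(-22) = -22/3 ≈ -7.3333)
(20 - v)*C = (20 - 1*1)*(-22/3) = (20 - 1)*(-22/3) = 19*(-22/3) = -418/3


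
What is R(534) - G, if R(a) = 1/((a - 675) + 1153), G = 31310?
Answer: -31685719/1012 ≈ -31310.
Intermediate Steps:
R(a) = 1/(478 + a) (R(a) = 1/((-675 + a) + 1153) = 1/(478 + a))
R(534) - G = 1/(478 + 534) - 1*31310 = 1/1012 - 31310 = -31685719/1012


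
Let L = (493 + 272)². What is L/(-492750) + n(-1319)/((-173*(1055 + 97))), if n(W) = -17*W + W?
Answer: -5881111/4546440 ≈ -1.2936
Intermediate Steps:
L = 585225 (L = 765² = 585225)
n(W) = -16*W
L/(-492750) + n(-1319)/((-173*(1055 + 97))) = 585225/(-492750) + (-16*(-1319))/((-173*(1055 + 97))) = 585225*(-1/492750) + 21104/((-173*1152)) = -867/730 + 21104/(-199296) = -867/730 + 21104*(-1/199296) = -867/730 - 1319/12456 = -5881111/4546440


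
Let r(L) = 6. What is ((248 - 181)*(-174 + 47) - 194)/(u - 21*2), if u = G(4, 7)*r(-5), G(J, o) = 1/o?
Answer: 6769/32 ≈ 211.53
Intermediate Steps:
u = 6/7 ≈ 0.85714
((248 - 181)*(-174 + 47) - 194)/(u - 21*2) = ((248 - 181)*(-174 + 47) - 194)/(6/7 - 21*2) = (67*(-127) - 194)/(6/7 - 42) = (-8509 - 194)/(-288/7) = -8703*(-7/288) = 6769/32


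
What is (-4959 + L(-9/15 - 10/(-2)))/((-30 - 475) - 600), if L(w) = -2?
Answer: 4961/1105 ≈ 4.4896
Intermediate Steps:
(-4959 + L(-9/15 - 10/(-2)))/((-30 - 475) - 600) = (-4959 - 2)/((-30 - 475) - 600) = -4961/(-505 - 600) = -4961/(-1105) = -4961*(-1/1105) = 4961/1105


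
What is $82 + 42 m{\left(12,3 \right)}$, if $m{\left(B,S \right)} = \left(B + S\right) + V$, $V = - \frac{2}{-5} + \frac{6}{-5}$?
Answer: $\frac{3392}{5} \approx 678.4$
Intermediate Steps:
$V = - \frac{4}{5}$ ($V = \left(-2\right) \left(- \frac{1}{5}\right) + 6 \left(- \frac{1}{5}\right) = \frac{2}{5} - \frac{6}{5} = - \frac{4}{5} \approx -0.8$)
$m{\left(B,S \right)} = - \frac{4}{5} + B + S$ ($m{\left(B,S \right)} = \left(B + S\right) - \frac{4}{5} = - \frac{4}{5} + B + S$)
$82 + 42 m{\left(12,3 \right)} = 82 + 42 \left(- \frac{4}{5} + 12 + 3\right) = 82 + 42 \cdot \frac{71}{5} = 82 + \frac{2982}{5} = \frac{3392}{5}$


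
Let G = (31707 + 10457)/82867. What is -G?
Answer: -42164/82867 ≈ -0.50882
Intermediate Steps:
G = 42164/82867 (G = 42164*(1/82867) = 42164/82867 ≈ 0.50882)
-G = -1*42164/82867 = -42164/82867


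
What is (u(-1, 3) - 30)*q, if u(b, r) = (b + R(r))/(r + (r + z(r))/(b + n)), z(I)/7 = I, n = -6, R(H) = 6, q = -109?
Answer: 13625/3 ≈ 4541.7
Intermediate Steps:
z(I) = 7*I
u(b, r) = (6 + b)/(r + 8*r/(-6 + b)) (u(b, r) = (b + 6)/(r + (r + 7*r)/(b - 6)) = (6 + b)/(r + (8*r)/(-6 + b)) = (6 + b)/(r + 8*r/(-6 + b)))
(u(-1, 3) - 30)*q = ((-36 + (-1)²)/(3*(2 - 1)) - 30)*(-109) = ((⅓)*(-36 + 1)/1 - 30)*(-109) = ((⅓)*1*(-35) - 30)*(-109) = (-35/3 - 30)*(-109) = -125/3*(-109) = 13625/3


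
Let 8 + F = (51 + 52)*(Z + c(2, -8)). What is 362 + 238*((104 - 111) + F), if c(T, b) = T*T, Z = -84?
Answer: -1964328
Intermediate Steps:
c(T, b) = T²
F = -8248 (F = -8 + (51 + 52)*(-84 + 2²) = -8 + 103*(-84 + 4) = -8 + 103*(-80) = -8 - 8240 = -8248)
362 + 238*((104 - 111) + F) = 362 + 238*((104 - 111) - 8248) = 362 + 238*(-7 - 8248) = 362 + 238*(-8255) = 362 - 1964690 = -1964328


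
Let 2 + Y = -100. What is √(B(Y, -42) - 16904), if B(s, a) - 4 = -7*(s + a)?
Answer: 2*I*√3973 ≈ 126.06*I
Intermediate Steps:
Y = -102 (Y = -2 - 100 = -102)
B(s, a) = 4 - 7*a - 7*s (B(s, a) = 4 - 7*(s + a) = 4 - 7*(a + s) = 4 + (-7*a - 7*s) = 4 - 7*a - 7*s)
√(B(Y, -42) - 16904) = √((4 - 7*(-42) - 7*(-102)) - 16904) = √((4 + 294 + 714) - 16904) = √(1012 - 16904) = √(-15892) = 2*I*√3973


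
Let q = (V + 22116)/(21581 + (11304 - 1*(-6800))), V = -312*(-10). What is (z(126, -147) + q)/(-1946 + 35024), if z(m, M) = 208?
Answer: 4139858/656350215 ≈ 0.0063074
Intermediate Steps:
V = 3120
q = 25236/39685 (q = (3120 + 22116)/(21581 + (11304 - 1*(-6800))) = 25236/(21581 + (11304 + 6800)) = 25236/(21581 + 18104) = 25236/39685 ≈ 0.63591)
(z(126, -147) + q)/(-1946 + 35024) = (208 + 25236/39685)/(-1946 + 35024) = (8279716/39685)/33078 = (8279716/39685)*(1/33078) = 4139858/656350215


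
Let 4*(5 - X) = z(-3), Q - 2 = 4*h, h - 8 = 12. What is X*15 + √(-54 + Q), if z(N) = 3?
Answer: 255/4 + 2*√7 ≈ 69.042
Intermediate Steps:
h = 20 (h = 8 + 12 = 20)
Q = 82 (Q = 2 + 4*20 = 2 + 80 = 82)
X = 17/4 (X = 5 - ¼*3 = 5 - ¾ = 17/4 ≈ 4.2500)
X*15 + √(-54 + Q) = (17/4)*15 + √(-54 + 82) = 255/4 + √28 = 255/4 + 2*√7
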